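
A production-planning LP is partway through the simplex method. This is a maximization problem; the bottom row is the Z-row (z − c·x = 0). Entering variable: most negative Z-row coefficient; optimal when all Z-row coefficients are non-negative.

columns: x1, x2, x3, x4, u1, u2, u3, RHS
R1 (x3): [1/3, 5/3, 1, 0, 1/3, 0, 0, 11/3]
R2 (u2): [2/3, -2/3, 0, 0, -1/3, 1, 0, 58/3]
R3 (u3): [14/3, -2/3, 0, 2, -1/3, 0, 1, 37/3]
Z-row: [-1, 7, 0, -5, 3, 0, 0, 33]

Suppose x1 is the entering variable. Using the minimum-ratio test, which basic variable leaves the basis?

Column x1 entries and ratios — x3: (11/3)/(1/3) = 11; u2: (58/3)/(2/3) = 29; u3: (37/3)/(14/3) = 37/14.
Smallest ratio is 37/14 in the row of u3, so u3 leaves.

u3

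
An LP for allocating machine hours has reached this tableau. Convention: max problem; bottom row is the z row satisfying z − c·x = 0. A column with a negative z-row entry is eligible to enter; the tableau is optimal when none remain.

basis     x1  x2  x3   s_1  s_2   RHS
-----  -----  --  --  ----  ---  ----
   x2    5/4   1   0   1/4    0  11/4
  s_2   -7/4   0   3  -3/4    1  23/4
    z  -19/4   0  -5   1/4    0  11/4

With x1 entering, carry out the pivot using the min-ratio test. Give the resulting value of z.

Ratio test on column x1 — row 1: (11/4)/(5/4) = 11/5; row 2: entry -7/4 ≤ 0. Minimum is 11/5 at row 1 (x2 leaves); pivot element 5/4.
Pivot on row 1; the z-row RHS becomes 11/4 − (-19/4)·(11/5) = 66/5.

66/5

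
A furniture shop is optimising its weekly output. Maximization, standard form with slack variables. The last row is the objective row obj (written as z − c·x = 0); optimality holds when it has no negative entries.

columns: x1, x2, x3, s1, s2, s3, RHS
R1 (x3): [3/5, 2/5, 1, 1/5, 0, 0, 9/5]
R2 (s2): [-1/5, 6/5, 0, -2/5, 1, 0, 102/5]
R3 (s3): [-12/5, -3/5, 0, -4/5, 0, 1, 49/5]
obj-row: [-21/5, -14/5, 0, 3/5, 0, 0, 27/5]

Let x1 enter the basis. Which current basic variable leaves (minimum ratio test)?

Column x1 entries and ratios — x3: (9/5)/(3/5) = 3; s2: -1/5 ≤ 0, skip; s3: -12/5 ≤ 0, skip.
Smallest ratio is 3 in the row of x3, so x3 leaves.

x3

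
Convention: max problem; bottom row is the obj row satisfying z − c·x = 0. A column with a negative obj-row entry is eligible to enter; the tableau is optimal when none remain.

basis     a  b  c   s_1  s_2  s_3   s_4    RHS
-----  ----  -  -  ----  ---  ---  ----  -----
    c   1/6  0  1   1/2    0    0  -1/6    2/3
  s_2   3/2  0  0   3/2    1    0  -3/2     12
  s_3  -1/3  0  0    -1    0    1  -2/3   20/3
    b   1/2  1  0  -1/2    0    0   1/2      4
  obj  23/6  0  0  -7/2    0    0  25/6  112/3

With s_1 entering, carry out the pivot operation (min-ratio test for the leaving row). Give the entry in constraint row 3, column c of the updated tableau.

2

Ratio test on column s_1 — row 1: (2/3)/(1/2) = 4/3; row 2: 12/(3/2) = 8; row 3: entry -1 ≤ 0; row 4: entry -1/2 ≤ 0. Minimum is 4/3 at row 1 (c leaves); pivot element 1/2.
Divide row 1 by 1/2; eliminate column s_1 from the other rows.
Row 3 update in column c: 0 − (-1)·2 = 2.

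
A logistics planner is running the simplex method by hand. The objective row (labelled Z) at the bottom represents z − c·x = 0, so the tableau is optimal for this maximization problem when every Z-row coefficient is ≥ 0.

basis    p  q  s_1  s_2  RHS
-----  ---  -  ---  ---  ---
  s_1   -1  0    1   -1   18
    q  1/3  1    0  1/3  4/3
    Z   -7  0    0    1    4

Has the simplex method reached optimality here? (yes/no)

no

The Z-row has a negative entry -7 in column p, so it is not optimal.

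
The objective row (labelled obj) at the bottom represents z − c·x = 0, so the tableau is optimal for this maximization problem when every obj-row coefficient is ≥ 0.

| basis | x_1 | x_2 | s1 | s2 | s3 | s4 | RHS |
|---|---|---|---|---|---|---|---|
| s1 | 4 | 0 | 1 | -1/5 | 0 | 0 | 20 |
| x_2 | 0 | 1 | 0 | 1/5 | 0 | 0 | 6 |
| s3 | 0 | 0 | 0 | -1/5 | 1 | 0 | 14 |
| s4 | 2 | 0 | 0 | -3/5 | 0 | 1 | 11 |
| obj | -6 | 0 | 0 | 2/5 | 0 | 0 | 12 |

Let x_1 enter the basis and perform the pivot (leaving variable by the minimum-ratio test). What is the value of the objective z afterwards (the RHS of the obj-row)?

Ratio test on column x_1 — row 1: 20/4 = 5; row 2: entry 0 ≤ 0; row 3: entry 0 ≤ 0; row 4: 11/2 = 11/2. Minimum is 5 at row 1 (s1 leaves); pivot element 4.
Pivot on row 1; the obj-row RHS becomes 12 − (-6)·5 = 42.

42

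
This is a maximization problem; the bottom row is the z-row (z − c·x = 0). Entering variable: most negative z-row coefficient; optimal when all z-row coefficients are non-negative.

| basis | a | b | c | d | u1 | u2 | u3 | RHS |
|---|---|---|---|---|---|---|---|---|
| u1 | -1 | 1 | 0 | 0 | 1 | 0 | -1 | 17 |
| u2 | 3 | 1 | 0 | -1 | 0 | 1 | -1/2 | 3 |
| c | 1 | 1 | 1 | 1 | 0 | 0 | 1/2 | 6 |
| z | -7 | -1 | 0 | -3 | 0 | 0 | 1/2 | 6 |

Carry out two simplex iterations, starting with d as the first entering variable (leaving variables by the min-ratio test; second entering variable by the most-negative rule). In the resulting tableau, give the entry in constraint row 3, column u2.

-1/4

Ratio test on column d — row 1: entry 0 ≤ 0; row 2: entry -1 ≤ 0; row 3: 6/1 = 6. Minimum is 6 at row 3 (c leaves); pivot element 1.
Divide row 3 by 1; eliminate column d from the other rows.
Second iteration: most negative z-row entry is -4 in column a, so a enters.
Ratio test on column a — row 1: entry -1 ≤ 0; row 2: 9/4 = 9/4; row 3: 6/1 = 6. Minimum is 9/4 at row 2 (u2 leaves); pivot element 4.
Divide row 2 by 4; eliminate column a from the other rows.
After both pivots, the entry at constraint row 3, column u2 is -1/4.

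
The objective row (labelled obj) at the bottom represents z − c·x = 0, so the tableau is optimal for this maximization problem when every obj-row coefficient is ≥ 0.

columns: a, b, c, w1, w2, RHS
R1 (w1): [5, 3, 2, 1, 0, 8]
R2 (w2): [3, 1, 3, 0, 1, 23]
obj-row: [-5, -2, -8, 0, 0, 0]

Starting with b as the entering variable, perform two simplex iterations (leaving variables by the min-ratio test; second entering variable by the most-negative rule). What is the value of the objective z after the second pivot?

32

Ratio test on column b — row 1: 8/3 = 8/3; row 2: 23/1 = 23. Minimum is 8/3 at row 1 (w1 leaves); pivot element 3.
Pivot on row 1; the obj-row RHS becomes 0 − (-2)·(8/3) = 16/3.
Next entering variable (most negative obj-row entry -20/3): c.
Ratio test on column c — row 1: (8/3)/(2/3) = 4; row 2: (61/3)/(7/3) = 61/7. Minimum is 4 at row 1 (b leaves); pivot element 2/3.
After the second pivot the obj-row RHS is 16/3 − (-20/3)·4 = 32.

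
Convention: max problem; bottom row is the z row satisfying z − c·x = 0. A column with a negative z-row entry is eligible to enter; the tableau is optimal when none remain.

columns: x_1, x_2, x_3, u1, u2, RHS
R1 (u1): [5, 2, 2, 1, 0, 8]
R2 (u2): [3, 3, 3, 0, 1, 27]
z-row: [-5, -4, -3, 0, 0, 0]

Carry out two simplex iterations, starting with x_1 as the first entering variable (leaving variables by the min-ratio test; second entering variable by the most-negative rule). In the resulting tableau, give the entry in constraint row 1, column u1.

Ratio test on column x_1 — row 1: 8/5 = 8/5; row 2: 27/3 = 9. Minimum is 8/5 at row 1 (u1 leaves); pivot element 5.
Divide row 1 by 5; eliminate column x_1 from the other rows.
Second iteration: most negative z-row entry is -2 in column x_2, so x_2 enters.
Ratio test on column x_2 — row 1: (8/5)/(2/5) = 4; row 2: (111/5)/(9/5) = 37/3. Minimum is 4 at row 1 (x_1 leaves); pivot element 2/5.
Divide row 1 by 2/5; eliminate column x_2 from the other rows.
After both pivots, the entry at constraint row 1, column u1 is 1/2.

1/2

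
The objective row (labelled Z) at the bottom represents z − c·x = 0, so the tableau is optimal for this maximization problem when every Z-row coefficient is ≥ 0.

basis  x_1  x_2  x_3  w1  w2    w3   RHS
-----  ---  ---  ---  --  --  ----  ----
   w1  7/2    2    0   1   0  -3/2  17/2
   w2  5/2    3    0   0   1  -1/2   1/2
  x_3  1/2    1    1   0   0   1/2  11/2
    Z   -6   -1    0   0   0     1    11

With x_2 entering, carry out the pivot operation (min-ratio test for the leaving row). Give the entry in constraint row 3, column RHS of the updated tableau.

Ratio test on column x_2 — row 1: (17/2)/2 = 17/4; row 2: (1/2)/3 = 1/6; row 3: (11/2)/1 = 11/2. Minimum is 1/6 at row 2 (w2 leaves); pivot element 3.
Divide row 2 by 3; eliminate column x_2 from the other rows.
Row 3 update in column RHS: 11/2 − 1·(1/6) = 16/3.

16/3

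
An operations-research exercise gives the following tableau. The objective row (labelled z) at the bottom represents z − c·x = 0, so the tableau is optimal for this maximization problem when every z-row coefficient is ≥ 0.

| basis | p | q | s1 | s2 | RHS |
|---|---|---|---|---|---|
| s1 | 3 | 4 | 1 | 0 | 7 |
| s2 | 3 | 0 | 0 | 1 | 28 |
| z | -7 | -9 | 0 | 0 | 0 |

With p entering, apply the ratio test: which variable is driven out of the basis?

Column p entries and ratios — s1: 7/3 = 7/3; s2: 28/3 = 28/3.
Smallest ratio is 7/3 in the row of s1, so s1 leaves.

s1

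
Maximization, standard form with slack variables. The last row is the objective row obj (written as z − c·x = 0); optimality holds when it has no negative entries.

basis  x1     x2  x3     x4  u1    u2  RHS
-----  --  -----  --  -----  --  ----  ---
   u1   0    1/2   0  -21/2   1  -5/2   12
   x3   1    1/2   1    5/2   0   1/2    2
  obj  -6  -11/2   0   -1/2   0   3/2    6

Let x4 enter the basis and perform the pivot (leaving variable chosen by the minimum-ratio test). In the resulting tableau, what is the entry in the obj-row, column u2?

8/5

Ratio test on column x4 — row 1: entry -21/2 ≤ 0; row 2: 2/(5/2) = 4/5. Minimum is 4/5 at row 2 (x3 leaves); pivot element 5/2.
Divide row 2 by 5/2; eliminate column x4 from the other rows.
obj-row update in column u2: 3/2 − (-1/2)·(1/5) = 8/5.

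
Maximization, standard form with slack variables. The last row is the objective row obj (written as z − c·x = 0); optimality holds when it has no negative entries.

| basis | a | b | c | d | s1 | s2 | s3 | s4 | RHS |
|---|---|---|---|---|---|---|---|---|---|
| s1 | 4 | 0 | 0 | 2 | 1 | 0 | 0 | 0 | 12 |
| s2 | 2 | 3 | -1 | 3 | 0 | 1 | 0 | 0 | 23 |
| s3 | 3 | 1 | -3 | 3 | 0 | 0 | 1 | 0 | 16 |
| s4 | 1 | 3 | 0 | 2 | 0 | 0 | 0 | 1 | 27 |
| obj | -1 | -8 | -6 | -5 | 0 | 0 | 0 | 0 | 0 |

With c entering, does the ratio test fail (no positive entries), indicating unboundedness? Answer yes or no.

yes

Every constraint-row entry in column c is ≤ 0, so increasing c is unbounded.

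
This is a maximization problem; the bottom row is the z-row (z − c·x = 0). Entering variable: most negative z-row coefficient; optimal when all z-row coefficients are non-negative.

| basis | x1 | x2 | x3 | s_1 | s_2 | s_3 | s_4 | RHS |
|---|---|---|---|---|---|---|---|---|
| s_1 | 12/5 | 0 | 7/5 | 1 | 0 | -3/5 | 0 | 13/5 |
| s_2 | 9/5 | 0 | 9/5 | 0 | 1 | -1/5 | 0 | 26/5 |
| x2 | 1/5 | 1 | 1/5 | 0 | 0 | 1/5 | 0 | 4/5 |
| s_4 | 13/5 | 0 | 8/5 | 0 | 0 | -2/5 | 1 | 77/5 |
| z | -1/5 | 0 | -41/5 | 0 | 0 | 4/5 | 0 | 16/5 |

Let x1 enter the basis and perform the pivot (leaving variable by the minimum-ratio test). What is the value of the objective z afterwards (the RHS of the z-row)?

41/12

Ratio test on column x1 — row 1: (13/5)/(12/5) = 13/12; row 2: (26/5)/(9/5) = 26/9; row 3: (4/5)/(1/5) = 4; row 4: (77/5)/(13/5) = 77/13. Minimum is 13/12 at row 1 (s_1 leaves); pivot element 12/5.
Pivot on row 1; the z-row RHS becomes 16/5 − (-1/5)·(13/12) = 41/12.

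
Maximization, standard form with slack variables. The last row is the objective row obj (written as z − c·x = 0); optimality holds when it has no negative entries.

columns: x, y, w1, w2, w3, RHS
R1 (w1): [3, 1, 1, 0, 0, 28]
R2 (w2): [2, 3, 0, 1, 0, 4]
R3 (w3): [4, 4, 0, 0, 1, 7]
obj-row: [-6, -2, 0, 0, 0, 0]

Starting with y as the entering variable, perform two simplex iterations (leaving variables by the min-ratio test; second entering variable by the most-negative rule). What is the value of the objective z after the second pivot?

Ratio test on column y — row 1: 28/1 = 28; row 2: 4/3 = 4/3; row 3: 7/4 = 7/4. Minimum is 4/3 at row 2 (w2 leaves); pivot element 3.
Pivot on row 2; the obj-row RHS becomes 0 − (-2)·(4/3) = 8/3.
Next entering variable (most negative obj-row entry -14/3): x.
Ratio test on column x — row 1: (80/3)/(7/3) = 80/7; row 2: (4/3)/(2/3) = 2; row 3: (5/3)/(4/3) = 5/4. Minimum is 5/4 at row 3 (w3 leaves); pivot element 4/3.
After the second pivot the obj-row RHS is 8/3 − (-14/3)·(5/4) = 17/2.

17/2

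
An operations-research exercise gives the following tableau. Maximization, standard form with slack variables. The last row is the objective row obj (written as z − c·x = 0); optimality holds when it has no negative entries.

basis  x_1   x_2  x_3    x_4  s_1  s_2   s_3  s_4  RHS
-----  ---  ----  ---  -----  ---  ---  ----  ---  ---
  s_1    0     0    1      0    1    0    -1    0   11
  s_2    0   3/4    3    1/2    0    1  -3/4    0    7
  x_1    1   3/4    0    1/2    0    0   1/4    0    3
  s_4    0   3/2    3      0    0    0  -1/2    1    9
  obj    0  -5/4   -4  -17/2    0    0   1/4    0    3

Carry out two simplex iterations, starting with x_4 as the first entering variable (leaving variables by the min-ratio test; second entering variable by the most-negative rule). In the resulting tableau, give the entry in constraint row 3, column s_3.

Ratio test on column x_4 — row 1: entry 0 ≤ 0; row 2: 7/(1/2) = 14; row 3: 3/(1/2) = 6; row 4: entry 0 ≤ 0. Minimum is 6 at row 3 (x_1 leaves); pivot element 1/2.
Divide row 3 by 1/2; eliminate column x_4 from the other rows.
Second iteration: most negative obj-row entry is -4 in column x_3, so x_3 enters.
Ratio test on column x_3 — row 1: 11/1 = 11; row 2: 4/3 = 4/3; row 3: entry 0 ≤ 0; row 4: 9/3 = 3. Minimum is 4/3 at row 2 (s_2 leaves); pivot element 3.
Divide row 2 by 3; eliminate column x_3 from the other rows.
After both pivots, the entry at constraint row 3, column s_3 is 1/2.

1/2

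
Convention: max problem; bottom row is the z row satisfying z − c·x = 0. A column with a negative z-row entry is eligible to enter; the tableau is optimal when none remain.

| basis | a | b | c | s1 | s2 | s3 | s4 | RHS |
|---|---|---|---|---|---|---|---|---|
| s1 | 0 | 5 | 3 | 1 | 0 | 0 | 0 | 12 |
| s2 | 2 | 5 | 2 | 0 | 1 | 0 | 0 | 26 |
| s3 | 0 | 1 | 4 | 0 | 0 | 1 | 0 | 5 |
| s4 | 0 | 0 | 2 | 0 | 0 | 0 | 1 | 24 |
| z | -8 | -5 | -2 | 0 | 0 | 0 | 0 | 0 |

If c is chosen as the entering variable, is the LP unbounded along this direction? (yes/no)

Column c has positive entries in row(s) 1, 2, 3, 4, so the ratio test bounds it — not unbounded.

no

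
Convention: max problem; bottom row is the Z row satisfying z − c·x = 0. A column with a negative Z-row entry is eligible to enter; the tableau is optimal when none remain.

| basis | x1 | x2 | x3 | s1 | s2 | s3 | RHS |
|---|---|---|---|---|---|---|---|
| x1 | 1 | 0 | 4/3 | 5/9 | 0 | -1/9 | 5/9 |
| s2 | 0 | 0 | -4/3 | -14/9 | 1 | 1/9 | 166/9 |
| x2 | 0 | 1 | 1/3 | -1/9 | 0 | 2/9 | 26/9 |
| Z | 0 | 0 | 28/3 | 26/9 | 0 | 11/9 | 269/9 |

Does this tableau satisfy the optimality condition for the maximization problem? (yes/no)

yes

Every Z-row coefficient is ≥ 0, so the tableau is optimal.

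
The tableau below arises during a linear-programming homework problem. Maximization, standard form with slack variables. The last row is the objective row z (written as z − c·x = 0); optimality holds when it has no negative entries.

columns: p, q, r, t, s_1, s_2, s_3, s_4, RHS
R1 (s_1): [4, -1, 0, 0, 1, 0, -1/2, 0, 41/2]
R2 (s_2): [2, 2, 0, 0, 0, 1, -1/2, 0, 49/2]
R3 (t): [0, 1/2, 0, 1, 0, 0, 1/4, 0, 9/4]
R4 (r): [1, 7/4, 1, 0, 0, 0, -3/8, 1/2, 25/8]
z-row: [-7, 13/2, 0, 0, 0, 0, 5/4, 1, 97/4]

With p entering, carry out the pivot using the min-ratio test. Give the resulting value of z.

369/8

Ratio test on column p — row 1: (41/2)/4 = 41/8; row 2: (49/2)/2 = 49/4; row 3: entry 0 ≤ 0; row 4: (25/8)/1 = 25/8. Minimum is 25/8 at row 4 (r leaves); pivot element 1.
Pivot on row 4; the z-row RHS becomes 97/4 − (-7)·(25/8) = 369/8.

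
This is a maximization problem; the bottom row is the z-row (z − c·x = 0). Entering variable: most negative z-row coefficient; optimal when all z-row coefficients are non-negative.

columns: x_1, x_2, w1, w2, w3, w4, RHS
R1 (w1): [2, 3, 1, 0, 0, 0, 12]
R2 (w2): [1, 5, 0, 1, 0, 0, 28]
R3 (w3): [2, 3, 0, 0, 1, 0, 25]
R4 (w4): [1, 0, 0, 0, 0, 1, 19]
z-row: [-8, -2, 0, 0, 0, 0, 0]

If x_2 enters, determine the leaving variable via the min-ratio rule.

Column x_2 entries and ratios — w1: 12/3 = 4; w2: 28/5 = 28/5; w3: 25/3 = 25/3; w4: 0 ≤ 0, skip.
Smallest ratio is 4 in the row of w1, so w1 leaves.

w1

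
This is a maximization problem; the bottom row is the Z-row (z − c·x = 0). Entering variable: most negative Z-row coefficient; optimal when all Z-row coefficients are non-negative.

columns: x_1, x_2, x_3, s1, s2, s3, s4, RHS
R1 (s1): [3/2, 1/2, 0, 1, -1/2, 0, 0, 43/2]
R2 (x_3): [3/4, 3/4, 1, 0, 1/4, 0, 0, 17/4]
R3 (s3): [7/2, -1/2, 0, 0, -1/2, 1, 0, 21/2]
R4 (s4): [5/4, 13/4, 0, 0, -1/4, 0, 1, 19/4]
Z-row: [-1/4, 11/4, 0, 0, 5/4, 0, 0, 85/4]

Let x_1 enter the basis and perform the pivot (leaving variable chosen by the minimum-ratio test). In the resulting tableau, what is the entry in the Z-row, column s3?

1/14

Ratio test on column x_1 — row 1: (43/2)/(3/2) = 43/3; row 2: (17/4)/(3/4) = 17/3; row 3: (21/2)/(7/2) = 3; row 4: (19/4)/(5/4) = 19/5. Minimum is 3 at row 3 (s3 leaves); pivot element 7/2.
Divide row 3 by 7/2; eliminate column x_1 from the other rows.
Z-row update in column s3: 0 − (-1/4)·(2/7) = 1/14.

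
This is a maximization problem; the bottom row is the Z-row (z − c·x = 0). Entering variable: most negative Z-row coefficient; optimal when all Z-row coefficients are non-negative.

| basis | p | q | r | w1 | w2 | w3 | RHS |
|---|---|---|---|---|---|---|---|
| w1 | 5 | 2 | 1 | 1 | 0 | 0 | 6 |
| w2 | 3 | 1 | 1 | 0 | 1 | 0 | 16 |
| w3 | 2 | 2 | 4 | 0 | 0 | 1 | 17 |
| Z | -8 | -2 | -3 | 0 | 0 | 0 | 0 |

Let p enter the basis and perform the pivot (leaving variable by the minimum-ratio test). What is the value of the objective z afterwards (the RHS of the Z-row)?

Ratio test on column p — row 1: 6/5 = 6/5; row 2: 16/3 = 16/3; row 3: 17/2 = 17/2. Minimum is 6/5 at row 1 (w1 leaves); pivot element 5.
Pivot on row 1; the Z-row RHS becomes 0 − (-8)·(6/5) = 48/5.

48/5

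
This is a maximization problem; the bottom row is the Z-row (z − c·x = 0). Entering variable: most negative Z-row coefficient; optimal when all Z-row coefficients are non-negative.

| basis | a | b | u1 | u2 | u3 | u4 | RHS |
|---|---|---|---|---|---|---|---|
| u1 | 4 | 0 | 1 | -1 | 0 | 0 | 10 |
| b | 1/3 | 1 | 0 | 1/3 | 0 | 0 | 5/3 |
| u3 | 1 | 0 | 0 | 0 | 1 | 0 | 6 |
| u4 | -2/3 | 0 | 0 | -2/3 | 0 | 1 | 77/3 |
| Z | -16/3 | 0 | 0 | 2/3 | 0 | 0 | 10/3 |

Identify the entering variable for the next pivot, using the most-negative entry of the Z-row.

Negative Z-row entries: a: -16/3.
The most negative is -16/3 in column a, so a enters.

a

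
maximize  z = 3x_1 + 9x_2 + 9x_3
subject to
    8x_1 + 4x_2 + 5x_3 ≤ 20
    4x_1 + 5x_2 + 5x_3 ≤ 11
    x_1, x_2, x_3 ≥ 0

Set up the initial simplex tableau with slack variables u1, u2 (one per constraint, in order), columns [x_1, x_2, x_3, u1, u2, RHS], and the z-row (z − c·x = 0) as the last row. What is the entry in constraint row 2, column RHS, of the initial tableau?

11

The RHS of constraint 2 is b_2 = 11.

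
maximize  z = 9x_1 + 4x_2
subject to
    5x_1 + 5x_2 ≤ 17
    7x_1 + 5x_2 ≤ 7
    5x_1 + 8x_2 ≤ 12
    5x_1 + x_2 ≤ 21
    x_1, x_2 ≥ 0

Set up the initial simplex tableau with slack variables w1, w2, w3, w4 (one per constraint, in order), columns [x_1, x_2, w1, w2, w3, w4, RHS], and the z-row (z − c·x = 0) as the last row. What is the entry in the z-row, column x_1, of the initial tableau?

-9

The z-row carries the negated objective coefficients: the x_1 entry is -9.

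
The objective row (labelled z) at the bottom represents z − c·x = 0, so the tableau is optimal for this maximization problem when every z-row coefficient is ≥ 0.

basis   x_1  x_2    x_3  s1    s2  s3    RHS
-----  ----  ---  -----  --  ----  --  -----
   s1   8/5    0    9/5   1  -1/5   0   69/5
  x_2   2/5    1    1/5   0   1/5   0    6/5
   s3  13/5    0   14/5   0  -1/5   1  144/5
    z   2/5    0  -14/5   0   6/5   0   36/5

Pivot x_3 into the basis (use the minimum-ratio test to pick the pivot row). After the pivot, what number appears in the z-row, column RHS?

24

Ratio test on column x_3 — row 1: (69/5)/(9/5) = 23/3; row 2: (6/5)/(1/5) = 6; row 3: (144/5)/(14/5) = 72/7. Minimum is 6 at row 2 (x_2 leaves); pivot element 1/5.
Divide row 2 by 1/5; eliminate column x_3 from the other rows.
z-row update in column RHS: 36/5 − (-14/5)·6 = 24.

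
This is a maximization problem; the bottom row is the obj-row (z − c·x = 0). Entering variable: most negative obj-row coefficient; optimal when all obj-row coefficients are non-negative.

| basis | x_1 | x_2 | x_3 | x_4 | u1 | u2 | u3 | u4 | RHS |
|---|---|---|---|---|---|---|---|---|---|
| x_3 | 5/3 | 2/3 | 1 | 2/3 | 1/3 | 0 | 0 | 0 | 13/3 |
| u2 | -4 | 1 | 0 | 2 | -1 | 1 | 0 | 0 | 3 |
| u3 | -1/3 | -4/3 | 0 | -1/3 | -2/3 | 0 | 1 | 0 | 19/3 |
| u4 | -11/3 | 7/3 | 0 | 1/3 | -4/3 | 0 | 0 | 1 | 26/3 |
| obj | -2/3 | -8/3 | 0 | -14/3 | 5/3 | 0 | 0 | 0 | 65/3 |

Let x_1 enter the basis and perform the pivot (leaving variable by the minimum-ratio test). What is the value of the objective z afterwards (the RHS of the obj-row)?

117/5

Ratio test on column x_1 — row 1: (13/3)/(5/3) = 13/5; row 2: entry -4 ≤ 0; row 3: entry -1/3 ≤ 0; row 4: entry -11/3 ≤ 0. Minimum is 13/5 at row 1 (x_3 leaves); pivot element 5/3.
Pivot on row 1; the obj-row RHS becomes 65/3 − (-2/3)·(13/5) = 117/5.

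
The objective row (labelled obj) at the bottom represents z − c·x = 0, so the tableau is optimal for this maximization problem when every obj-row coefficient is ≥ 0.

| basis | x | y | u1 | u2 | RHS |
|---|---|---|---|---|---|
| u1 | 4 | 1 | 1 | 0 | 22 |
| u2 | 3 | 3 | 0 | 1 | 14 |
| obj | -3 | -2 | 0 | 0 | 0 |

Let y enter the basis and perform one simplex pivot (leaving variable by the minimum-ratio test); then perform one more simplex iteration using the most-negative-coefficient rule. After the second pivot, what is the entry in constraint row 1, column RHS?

10/3

Ratio test on column y — row 1: 22/1 = 22; row 2: 14/3 = 14/3. Minimum is 14/3 at row 2 (u2 leaves); pivot element 3.
Divide row 2 by 3; eliminate column y from the other rows.
Second iteration: most negative obj-row entry is -1 in column x, so x enters.
Ratio test on column x — row 1: (52/3)/3 = 52/9; row 2: (14/3)/1 = 14/3. Minimum is 14/3 at row 2 (y leaves); pivot element 1.
Divide row 2 by 1; eliminate column x from the other rows.
After both pivots, the entry at constraint row 1, column RHS is 10/3.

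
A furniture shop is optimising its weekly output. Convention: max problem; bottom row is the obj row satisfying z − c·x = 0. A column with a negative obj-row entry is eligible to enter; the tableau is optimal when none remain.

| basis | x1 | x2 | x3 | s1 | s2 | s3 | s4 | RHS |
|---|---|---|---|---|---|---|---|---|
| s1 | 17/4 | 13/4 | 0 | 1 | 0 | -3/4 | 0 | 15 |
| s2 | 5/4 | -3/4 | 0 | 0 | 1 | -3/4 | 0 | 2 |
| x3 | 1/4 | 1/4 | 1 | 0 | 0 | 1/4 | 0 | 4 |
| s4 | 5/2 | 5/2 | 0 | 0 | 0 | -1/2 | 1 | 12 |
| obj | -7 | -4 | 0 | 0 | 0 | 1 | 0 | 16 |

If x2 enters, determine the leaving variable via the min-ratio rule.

s1

Column x2 entries and ratios — s1: 15/(13/4) = 60/13; s2: -3/4 ≤ 0, skip; x3: 4/(1/4) = 16; s4: 12/(5/2) = 24/5.
Smallest ratio is 60/13 in the row of s1, so s1 leaves.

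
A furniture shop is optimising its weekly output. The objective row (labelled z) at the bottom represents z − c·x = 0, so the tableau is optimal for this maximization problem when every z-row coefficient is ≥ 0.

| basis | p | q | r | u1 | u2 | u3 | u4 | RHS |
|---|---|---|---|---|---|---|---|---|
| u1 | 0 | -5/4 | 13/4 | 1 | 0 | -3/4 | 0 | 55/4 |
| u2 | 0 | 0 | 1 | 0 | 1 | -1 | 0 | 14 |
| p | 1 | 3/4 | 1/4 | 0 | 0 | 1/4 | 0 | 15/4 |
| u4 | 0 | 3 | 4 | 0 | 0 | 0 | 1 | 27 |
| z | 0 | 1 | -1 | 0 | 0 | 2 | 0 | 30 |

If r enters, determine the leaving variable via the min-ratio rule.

Column r entries and ratios — u1: (55/4)/(13/4) = 55/13; u2: 14/1 = 14; p: (15/4)/(1/4) = 15; u4: 27/4 = 27/4.
Smallest ratio is 55/13 in the row of u1, so u1 leaves.

u1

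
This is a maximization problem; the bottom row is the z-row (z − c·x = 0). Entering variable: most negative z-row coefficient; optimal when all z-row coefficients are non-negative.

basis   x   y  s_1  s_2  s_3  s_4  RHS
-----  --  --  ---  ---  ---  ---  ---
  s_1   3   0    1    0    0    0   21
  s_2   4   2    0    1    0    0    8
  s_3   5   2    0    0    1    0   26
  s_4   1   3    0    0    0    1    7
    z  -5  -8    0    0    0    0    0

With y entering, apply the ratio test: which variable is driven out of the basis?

s_4

Column y entries and ratios — s_1: 0 ≤ 0, skip; s_2: 8/2 = 4; s_3: 26/2 = 13; s_4: 7/3 = 7/3.
Smallest ratio is 7/3 in the row of s_4, so s_4 leaves.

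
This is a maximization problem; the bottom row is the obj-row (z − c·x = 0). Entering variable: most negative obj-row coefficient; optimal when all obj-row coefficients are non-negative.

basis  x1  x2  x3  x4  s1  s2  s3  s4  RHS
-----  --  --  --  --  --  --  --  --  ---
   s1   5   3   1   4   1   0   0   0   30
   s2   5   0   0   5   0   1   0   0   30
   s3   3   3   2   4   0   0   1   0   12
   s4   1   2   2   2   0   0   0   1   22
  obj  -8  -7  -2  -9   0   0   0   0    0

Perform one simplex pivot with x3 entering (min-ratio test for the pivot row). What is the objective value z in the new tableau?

Ratio test on column x3 — row 1: 30/1 = 30; row 2: entry 0 ≤ 0; row 3: 12/2 = 6; row 4: 22/2 = 11. Minimum is 6 at row 3 (s3 leaves); pivot element 2.
Pivot on row 3; the obj-row RHS becomes 0 − (-2)·6 = 12.

12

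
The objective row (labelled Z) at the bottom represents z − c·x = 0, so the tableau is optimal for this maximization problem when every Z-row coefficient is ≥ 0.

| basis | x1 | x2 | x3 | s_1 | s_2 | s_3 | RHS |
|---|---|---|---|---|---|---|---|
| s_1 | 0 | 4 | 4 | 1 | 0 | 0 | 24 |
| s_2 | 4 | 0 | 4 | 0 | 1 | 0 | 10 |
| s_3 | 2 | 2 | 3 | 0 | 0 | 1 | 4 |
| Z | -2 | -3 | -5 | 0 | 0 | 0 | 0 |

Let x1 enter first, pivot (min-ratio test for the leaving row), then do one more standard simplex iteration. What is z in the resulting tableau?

20/3

Ratio test on column x1 — row 1: entry 0 ≤ 0; row 2: 10/4 = 5/2; row 3: 4/2 = 2. Minimum is 2 at row 3 (s_3 leaves); pivot element 2.
Pivot on row 3; the Z-row RHS becomes 0 − (-2)·2 = 4.
Next entering variable (most negative Z-row entry -2): x3.
Ratio test on column x3 — row 1: 24/4 = 6; row 2: entry -2 ≤ 0; row 3: 2/(3/2) = 4/3. Minimum is 4/3 at row 3 (x1 leaves); pivot element 3/2.
After the second pivot the Z-row RHS is 4 − (-2)·(4/3) = 20/3.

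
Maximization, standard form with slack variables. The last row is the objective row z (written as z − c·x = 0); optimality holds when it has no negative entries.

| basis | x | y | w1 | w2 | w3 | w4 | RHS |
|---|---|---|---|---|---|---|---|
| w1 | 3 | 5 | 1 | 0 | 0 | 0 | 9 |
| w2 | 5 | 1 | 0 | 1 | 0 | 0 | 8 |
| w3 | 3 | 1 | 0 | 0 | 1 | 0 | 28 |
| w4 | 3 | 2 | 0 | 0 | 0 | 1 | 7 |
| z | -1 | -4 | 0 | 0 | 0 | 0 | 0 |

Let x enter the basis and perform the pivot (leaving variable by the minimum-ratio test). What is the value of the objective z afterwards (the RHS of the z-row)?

8/5

Ratio test on column x — row 1: 9/3 = 3; row 2: 8/5 = 8/5; row 3: 28/3 = 28/3; row 4: 7/3 = 7/3. Minimum is 8/5 at row 2 (w2 leaves); pivot element 5.
Pivot on row 2; the z-row RHS becomes 0 − (-1)·(8/5) = 8/5.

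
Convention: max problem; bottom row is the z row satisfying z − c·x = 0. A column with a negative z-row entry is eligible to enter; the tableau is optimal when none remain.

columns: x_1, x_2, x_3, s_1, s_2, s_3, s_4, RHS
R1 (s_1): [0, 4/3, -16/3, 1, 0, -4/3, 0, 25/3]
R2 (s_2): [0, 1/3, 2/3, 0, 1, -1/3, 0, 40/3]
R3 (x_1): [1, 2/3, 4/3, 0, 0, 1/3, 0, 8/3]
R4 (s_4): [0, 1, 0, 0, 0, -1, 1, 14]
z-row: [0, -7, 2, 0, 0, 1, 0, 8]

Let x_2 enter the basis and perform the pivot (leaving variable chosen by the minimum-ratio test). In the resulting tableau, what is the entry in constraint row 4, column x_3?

Ratio test on column x_2 — row 1: (25/3)/(4/3) = 25/4; row 2: (40/3)/(1/3) = 40; row 3: (8/3)/(2/3) = 4; row 4: 14/1 = 14. Minimum is 4 at row 3 (x_1 leaves); pivot element 2/3.
Divide row 3 by 2/3; eliminate column x_2 from the other rows.
Row 4 update in column x_3: 0 − 1·2 = -2.

-2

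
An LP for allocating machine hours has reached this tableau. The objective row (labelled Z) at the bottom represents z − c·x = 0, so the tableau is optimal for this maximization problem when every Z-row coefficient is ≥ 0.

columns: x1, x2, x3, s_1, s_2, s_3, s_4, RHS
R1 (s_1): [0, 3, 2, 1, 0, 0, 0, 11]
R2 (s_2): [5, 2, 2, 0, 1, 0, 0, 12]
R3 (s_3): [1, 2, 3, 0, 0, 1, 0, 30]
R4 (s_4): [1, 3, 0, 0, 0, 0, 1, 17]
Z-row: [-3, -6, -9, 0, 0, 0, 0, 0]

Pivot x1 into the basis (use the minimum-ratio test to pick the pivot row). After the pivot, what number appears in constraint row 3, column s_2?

Ratio test on column x1 — row 1: entry 0 ≤ 0; row 2: 12/5 = 12/5; row 3: 30/1 = 30; row 4: 17/1 = 17. Minimum is 12/5 at row 2 (s_2 leaves); pivot element 5.
Divide row 2 by 5; eliminate column x1 from the other rows.
Row 3 update in column s_2: 0 − 1·(1/5) = -1/5.

-1/5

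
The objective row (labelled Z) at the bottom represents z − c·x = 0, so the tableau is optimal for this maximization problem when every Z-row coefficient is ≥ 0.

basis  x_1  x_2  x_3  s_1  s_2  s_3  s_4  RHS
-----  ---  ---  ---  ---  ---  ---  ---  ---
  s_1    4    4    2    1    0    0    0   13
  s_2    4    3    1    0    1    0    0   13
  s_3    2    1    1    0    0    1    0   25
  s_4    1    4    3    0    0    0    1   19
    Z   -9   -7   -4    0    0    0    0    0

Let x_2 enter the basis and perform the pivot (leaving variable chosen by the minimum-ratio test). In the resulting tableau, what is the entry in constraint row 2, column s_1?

Ratio test on column x_2 — row 1: 13/4 = 13/4; row 2: 13/3 = 13/3; row 3: 25/1 = 25; row 4: 19/4 = 19/4. Minimum is 13/4 at row 1 (s_1 leaves); pivot element 4.
Divide row 1 by 4; eliminate column x_2 from the other rows.
Row 2 update in column s_1: 0 − 3·(1/4) = -3/4.

-3/4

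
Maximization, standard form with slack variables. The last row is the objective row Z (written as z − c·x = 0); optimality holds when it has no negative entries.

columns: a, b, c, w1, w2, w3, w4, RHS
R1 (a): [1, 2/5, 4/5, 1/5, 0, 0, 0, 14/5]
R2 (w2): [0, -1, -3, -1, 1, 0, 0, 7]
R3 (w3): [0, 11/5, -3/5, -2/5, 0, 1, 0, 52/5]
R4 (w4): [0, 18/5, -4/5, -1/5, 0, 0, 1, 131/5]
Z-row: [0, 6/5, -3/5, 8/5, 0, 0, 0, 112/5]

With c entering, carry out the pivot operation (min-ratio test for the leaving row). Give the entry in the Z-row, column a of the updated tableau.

3/4

Ratio test on column c — row 1: (14/5)/(4/5) = 7/2; row 2: entry -3 ≤ 0; row 3: entry -3/5 ≤ 0; row 4: entry -4/5 ≤ 0. Minimum is 7/2 at row 1 (a leaves); pivot element 4/5.
Divide row 1 by 4/5; eliminate column c from the other rows.
Z-row update in column a: 0 − (-3/5)·(5/4) = 3/4.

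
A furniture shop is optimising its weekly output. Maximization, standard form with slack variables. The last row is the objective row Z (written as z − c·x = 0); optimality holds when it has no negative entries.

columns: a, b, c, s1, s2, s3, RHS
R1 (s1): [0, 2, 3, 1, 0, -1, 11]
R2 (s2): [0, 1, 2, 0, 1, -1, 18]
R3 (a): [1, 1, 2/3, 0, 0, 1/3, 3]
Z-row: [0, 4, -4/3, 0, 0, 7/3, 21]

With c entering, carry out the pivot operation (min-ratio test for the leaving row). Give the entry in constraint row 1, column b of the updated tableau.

Ratio test on column c — row 1: 11/3 = 11/3; row 2: 18/2 = 9; row 3: 3/(2/3) = 9/2. Minimum is 11/3 at row 1 (s1 leaves); pivot element 3.
Divide row 1 by 3; eliminate column c from the other rows.
In the new row 1, the b entry is the old entry divided by the pivot: 2/3 = 2/3.

2/3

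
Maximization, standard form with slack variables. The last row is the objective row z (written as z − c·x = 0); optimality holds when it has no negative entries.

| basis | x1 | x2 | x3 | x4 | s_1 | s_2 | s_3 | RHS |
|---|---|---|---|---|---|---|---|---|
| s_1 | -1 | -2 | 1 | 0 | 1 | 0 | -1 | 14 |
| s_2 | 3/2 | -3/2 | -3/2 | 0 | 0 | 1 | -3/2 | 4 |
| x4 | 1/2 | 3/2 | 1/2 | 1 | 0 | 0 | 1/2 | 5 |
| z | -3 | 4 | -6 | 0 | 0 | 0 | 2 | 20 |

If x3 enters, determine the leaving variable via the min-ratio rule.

Column x3 entries and ratios — s_1: 14/1 = 14; s_2: -3/2 ≤ 0, skip; x4: 5/(1/2) = 10.
Smallest ratio is 10 in the row of x4, so x4 leaves.

x4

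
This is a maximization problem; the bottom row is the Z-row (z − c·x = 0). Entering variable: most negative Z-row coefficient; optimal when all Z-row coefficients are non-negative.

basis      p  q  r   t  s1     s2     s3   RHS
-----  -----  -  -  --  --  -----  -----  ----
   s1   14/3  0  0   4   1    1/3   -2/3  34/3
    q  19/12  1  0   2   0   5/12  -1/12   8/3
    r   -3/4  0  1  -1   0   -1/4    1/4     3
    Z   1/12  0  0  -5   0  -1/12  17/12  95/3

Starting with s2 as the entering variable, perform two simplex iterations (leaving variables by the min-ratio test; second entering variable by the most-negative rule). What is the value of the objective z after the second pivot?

115/3

Ratio test on column s2 — row 1: (34/3)/(1/3) = 34; row 2: (8/3)/(5/12) = 32/5; row 3: entry -1/4 ≤ 0. Minimum is 32/5 at row 2 (q leaves); pivot element 5/12.
Pivot on row 2; the Z-row RHS becomes 95/3 − (-1/12)·(32/5) = 161/5.
Next entering variable (most negative Z-row entry -23/5): t.
Ratio test on column t — row 1: (46/5)/(12/5) = 23/6; row 2: (32/5)/(24/5) = 4/3; row 3: (23/5)/(1/5) = 23. Minimum is 4/3 at row 2 (s2 leaves); pivot element 24/5.
After the second pivot the Z-row RHS is 161/5 − (-23/5)·(4/3) = 115/3.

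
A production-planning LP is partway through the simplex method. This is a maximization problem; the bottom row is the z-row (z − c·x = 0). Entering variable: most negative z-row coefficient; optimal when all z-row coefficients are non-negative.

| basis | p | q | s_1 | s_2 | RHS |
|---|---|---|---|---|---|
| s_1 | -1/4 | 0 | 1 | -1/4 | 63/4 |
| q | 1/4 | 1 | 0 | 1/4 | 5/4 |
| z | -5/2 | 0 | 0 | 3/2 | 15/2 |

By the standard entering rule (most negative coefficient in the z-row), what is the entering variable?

Negative z-row entries: p: -5/2.
The most negative is -5/2 in column p, so p enters.

p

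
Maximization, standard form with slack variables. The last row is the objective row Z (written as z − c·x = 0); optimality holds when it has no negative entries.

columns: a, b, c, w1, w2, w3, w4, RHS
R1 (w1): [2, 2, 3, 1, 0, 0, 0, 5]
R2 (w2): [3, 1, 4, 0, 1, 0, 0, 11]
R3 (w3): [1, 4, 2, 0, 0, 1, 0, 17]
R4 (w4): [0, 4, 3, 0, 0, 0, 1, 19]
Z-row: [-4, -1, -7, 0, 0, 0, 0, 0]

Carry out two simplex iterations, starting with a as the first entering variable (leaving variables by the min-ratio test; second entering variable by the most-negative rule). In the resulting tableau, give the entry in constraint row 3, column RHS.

Ratio test on column a — row 1: 5/2 = 5/2; row 2: 11/3 = 11/3; row 3: 17/1 = 17; row 4: entry 0 ≤ 0. Minimum is 5/2 at row 1 (w1 leaves); pivot element 2.
Divide row 1 by 2; eliminate column a from the other rows.
Second iteration: most negative Z-row entry is -1 in column c, so c enters.
Ratio test on column c — row 1: (5/2)/(3/2) = 5/3; row 2: entry -1/2 ≤ 0; row 3: (29/2)/(1/2) = 29; row 4: 19/3 = 19/3. Minimum is 5/3 at row 1 (a leaves); pivot element 3/2.
Divide row 1 by 3/2; eliminate column c from the other rows.
After both pivots, the entry at constraint row 3, column RHS is 41/3.

41/3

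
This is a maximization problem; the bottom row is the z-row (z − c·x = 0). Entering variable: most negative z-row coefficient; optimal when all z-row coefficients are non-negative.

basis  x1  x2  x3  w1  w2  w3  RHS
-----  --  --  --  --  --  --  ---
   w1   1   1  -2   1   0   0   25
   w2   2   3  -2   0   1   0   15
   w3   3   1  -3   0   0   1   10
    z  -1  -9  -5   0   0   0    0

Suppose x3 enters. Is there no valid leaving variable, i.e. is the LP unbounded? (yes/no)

Every constraint-row entry in column x3 is ≤ 0, so increasing x3 is unbounded.

yes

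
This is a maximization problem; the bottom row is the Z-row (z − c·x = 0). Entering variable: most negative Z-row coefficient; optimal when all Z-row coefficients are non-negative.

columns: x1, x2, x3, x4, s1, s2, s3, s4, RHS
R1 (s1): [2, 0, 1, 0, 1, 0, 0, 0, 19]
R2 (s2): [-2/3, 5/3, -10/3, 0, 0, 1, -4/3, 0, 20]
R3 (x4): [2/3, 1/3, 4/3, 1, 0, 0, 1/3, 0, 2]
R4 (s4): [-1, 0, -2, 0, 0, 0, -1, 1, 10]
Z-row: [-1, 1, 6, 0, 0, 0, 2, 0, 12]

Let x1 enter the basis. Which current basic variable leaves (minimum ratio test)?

Column x1 entries and ratios — s1: 19/2 = 19/2; s2: -2/3 ≤ 0, skip; x4: 2/(2/3) = 3; s4: -1 ≤ 0, skip.
Smallest ratio is 3 in the row of x4, so x4 leaves.

x4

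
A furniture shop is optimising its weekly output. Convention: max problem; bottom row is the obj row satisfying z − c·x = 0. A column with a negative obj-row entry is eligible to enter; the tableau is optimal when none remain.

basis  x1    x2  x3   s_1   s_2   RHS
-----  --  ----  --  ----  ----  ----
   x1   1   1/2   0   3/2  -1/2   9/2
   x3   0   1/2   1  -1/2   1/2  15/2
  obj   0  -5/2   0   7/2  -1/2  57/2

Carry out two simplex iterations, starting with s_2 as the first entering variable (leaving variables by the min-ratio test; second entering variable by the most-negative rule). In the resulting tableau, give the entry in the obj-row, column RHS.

60

Ratio test on column s_2 — row 1: entry -1/2 ≤ 0; row 2: (15/2)/(1/2) = 15. Minimum is 15 at row 2 (x3 leaves); pivot element 1/2.
Divide row 2 by 1/2; eliminate column s_2 from the other rows.
Second iteration: most negative obj-row entry is -2 in column x2, so x2 enters.
Ratio test on column x2 — row 1: 12/1 = 12; row 2: 15/1 = 15. Minimum is 12 at row 1 (x1 leaves); pivot element 1.
Divide row 1 by 1; eliminate column x2 from the other rows.
After both pivots, the entry at the obj-row, column RHS is 60.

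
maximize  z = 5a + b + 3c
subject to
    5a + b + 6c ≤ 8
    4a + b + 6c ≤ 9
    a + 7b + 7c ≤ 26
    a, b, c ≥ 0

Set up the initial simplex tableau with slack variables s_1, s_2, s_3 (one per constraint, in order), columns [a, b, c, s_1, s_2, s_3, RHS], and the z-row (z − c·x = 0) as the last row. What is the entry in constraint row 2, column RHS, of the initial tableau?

The RHS of constraint 2 is b_2 = 9.

9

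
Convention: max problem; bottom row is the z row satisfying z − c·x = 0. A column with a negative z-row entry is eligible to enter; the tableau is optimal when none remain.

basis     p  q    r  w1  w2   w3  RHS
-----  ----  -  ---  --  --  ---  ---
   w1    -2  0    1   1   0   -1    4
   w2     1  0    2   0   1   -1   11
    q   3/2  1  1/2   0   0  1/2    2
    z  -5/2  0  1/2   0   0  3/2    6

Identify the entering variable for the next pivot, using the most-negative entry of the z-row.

p

Negative z-row entries: p: -5/2.
The most negative is -5/2 in column p, so p enters.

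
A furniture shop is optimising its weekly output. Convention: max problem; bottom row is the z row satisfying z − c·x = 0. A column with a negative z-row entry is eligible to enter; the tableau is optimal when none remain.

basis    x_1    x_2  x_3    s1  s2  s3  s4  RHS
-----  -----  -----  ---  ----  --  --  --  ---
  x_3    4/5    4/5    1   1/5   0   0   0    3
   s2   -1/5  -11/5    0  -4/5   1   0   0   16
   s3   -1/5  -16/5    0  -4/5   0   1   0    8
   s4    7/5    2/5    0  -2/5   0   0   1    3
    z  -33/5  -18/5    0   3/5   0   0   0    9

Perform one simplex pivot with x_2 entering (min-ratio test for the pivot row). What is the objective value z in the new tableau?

45/2

Ratio test on column x_2 — row 1: 3/(4/5) = 15/4; row 2: entry -11/5 ≤ 0; row 3: entry -16/5 ≤ 0; row 4: 3/(2/5) = 15/2. Minimum is 15/4 at row 1 (x_3 leaves); pivot element 4/5.
Pivot on row 1; the z-row RHS becomes 9 − (-18/5)·(15/4) = 45/2.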